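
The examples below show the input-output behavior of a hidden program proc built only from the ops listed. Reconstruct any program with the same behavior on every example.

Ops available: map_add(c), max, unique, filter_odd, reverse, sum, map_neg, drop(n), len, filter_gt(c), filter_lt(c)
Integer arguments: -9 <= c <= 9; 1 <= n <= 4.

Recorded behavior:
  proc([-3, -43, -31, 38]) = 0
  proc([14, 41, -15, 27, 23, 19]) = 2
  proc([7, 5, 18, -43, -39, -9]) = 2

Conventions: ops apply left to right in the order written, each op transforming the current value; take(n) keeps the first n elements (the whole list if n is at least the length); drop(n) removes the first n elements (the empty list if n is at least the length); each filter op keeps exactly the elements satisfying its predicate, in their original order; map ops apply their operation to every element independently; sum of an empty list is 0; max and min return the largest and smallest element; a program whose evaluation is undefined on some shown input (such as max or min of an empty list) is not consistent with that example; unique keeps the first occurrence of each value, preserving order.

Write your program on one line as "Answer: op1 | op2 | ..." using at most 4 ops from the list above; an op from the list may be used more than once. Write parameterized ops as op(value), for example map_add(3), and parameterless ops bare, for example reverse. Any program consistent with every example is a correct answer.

drop(4) | reverse | len

Check, running the answer program on each example:
  [-3, -43, -31, 38] -> [] -> [] -> 0
  [14, 41, -15, 27, 23, 19] -> [23, 19] -> [19, 23] -> 2
  [7, 5, 18, -43, -39, -9] -> [-39, -9] -> [-9, -39] -> 2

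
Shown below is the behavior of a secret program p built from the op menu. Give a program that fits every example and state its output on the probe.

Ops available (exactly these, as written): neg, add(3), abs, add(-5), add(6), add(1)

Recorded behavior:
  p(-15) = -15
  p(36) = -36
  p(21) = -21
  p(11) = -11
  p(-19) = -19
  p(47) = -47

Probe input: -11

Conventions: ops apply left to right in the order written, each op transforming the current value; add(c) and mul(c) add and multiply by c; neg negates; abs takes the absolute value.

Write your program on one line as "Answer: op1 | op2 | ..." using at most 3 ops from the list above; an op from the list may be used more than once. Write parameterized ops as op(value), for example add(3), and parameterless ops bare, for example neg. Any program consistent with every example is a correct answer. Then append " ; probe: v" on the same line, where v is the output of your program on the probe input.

abs | neg ; probe: -11

Check, running the answer program on each example:
  -15 -> 15 -> -15
  36 -> 36 -> -36
  21 -> 21 -> -21
  11 -> 11 -> -11
  -19 -> 19 -> -19
  47 -> 47 -> -47
  probe: -11 -> 11 -> -11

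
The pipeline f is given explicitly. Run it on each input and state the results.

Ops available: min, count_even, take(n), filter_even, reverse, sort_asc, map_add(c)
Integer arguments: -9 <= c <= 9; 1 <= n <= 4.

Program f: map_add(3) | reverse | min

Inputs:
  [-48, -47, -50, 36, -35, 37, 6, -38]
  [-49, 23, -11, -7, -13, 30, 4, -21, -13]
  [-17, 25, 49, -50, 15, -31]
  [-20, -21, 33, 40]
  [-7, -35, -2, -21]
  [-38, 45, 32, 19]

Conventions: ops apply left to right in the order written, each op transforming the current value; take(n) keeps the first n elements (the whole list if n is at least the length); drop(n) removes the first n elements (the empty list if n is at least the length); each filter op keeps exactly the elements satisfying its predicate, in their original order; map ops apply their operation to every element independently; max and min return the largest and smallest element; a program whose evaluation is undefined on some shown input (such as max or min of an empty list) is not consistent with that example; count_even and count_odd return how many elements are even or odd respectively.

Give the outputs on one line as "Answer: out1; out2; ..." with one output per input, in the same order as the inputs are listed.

-47; -46; -47; -18; -32; -35

Execution, op by op:
  [-48, -47, -50, 36, -35, 37, 6, -38] -> [-45, -44, -47, 39, -32, 40, 9, -35] -> [-35, 9, 40, -32, 39, -47, -44, -45] -> -47
  [-49, 23, -11, -7, -13, 30, 4, -21, -13] -> [-46, 26, -8, -4, -10, 33, 7, -18, -10] -> [-10, -18, 7, 33, -10, -4, -8, 26, -46] -> -46
  [-17, 25, 49, -50, 15, -31] -> [-14, 28, 52, -47, 18, -28] -> [-28, 18, -47, 52, 28, -14] -> -47
  [-20, -21, 33, 40] -> [-17, -18, 36, 43] -> [43, 36, -18, -17] -> -18
  [-7, -35, -2, -21] -> [-4, -32, 1, -18] -> [-18, 1, -32, -4] -> -32
  [-38, 45, 32, 19] -> [-35, 48, 35, 22] -> [22, 35, 48, -35] -> -35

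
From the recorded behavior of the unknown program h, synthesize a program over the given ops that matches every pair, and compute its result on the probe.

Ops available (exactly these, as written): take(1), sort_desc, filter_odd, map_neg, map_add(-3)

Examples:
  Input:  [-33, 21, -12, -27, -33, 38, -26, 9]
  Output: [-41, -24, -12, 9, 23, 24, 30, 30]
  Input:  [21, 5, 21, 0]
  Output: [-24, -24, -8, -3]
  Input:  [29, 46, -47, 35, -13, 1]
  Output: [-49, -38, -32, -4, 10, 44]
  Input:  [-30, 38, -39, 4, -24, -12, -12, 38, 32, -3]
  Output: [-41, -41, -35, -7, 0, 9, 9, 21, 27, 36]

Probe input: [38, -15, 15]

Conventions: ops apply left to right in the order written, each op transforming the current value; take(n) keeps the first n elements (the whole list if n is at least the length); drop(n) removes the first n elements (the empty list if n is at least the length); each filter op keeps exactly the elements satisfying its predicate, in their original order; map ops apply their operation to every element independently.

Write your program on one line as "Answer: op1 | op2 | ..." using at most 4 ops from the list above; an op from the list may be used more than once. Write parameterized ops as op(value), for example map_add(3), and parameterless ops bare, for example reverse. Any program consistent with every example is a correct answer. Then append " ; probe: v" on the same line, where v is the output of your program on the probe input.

sort_desc | map_neg | map_add(-3) ; probe: [-41, -18, 12]

Check, running the answer program on each example:
  [-33, 21, -12, -27, -33, 38, -26, 9] -> [38, 21, 9, -12, -26, -27, -33, -33] -> [-38, -21, -9, 12, 26, 27, 33, 33] -> [-41, -24, -12, 9, 23, 24, 30, 30]
  [21, 5, 21, 0] -> [21, 21, 5, 0] -> [-21, -21, -5, 0] -> [-24, -24, -8, -3]
  [29, 46, -47, 35, -13, 1] -> [46, 35, 29, 1, -13, -47] -> [-46, -35, -29, -1, 13, 47] -> [-49, -38, -32, -4, 10, 44]
  [-30, 38, -39, 4, -24, -12, -12, 38, 32, -3] -> [38, 38, 32, 4, -3, -12, -12, -24, -30, -39] -> [-38, -38, -32, -4, 3, 12, 12, 24, 30, 39] -> [-41, -41, -35, -7, 0, 9, 9, 21, 27, 36]
  probe: [38, -15, 15] -> [38, 15, -15] -> [-38, -15, 15] -> [-41, -18, 12]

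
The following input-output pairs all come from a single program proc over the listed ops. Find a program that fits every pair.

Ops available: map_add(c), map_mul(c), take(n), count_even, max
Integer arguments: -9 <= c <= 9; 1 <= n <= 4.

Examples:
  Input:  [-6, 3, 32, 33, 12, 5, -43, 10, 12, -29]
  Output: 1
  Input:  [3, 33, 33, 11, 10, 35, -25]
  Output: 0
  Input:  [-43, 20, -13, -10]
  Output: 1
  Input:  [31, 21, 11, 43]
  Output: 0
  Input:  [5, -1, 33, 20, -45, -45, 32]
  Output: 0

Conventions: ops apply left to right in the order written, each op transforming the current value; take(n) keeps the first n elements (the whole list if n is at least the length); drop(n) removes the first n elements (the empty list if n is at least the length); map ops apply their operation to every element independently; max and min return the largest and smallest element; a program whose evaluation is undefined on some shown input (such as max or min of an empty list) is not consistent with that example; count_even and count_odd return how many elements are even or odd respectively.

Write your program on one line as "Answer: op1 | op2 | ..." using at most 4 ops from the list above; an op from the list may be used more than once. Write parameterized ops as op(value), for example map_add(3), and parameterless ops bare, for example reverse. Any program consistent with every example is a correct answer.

map_add(-6) | take(2) | map_add(4) | count_even

Check, running the answer program on each example:
  [-6, 3, 32, 33, 12, 5, -43, 10, 12, -29] -> [-12, -3, 26, 27, 6, -1, -49, 4, 6, -35] -> [-12, -3] -> [-8, 1] -> 1
  [3, 33, 33, 11, 10, 35, -25] -> [-3, 27, 27, 5, 4, 29, -31] -> [-3, 27] -> [1, 31] -> 0
  [-43, 20, -13, -10] -> [-49, 14, -19, -16] -> [-49, 14] -> [-45, 18] -> 1
  [31, 21, 11, 43] -> [25, 15, 5, 37] -> [25, 15] -> [29, 19] -> 0
  [5, -1, 33, 20, -45, -45, 32] -> [-1, -7, 27, 14, -51, -51, 26] -> [-1, -7] -> [3, -3] -> 0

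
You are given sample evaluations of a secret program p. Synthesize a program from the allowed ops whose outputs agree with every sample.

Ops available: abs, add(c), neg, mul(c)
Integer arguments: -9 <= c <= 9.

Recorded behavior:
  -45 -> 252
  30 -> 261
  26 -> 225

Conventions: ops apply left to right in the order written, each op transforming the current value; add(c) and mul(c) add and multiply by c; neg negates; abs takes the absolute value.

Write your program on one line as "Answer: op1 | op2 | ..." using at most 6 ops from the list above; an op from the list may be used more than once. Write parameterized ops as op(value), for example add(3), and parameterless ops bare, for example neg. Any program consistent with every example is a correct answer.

neg | add(-8) | abs | add(-9) | neg | mul(-9)

Check, running the answer program on each example:
  -45 -> 45 -> 37 -> 37 -> 28 -> -28 -> 252
  30 -> -30 -> -38 -> 38 -> 29 -> -29 -> 261
  26 -> -26 -> -34 -> 34 -> 25 -> -25 -> 225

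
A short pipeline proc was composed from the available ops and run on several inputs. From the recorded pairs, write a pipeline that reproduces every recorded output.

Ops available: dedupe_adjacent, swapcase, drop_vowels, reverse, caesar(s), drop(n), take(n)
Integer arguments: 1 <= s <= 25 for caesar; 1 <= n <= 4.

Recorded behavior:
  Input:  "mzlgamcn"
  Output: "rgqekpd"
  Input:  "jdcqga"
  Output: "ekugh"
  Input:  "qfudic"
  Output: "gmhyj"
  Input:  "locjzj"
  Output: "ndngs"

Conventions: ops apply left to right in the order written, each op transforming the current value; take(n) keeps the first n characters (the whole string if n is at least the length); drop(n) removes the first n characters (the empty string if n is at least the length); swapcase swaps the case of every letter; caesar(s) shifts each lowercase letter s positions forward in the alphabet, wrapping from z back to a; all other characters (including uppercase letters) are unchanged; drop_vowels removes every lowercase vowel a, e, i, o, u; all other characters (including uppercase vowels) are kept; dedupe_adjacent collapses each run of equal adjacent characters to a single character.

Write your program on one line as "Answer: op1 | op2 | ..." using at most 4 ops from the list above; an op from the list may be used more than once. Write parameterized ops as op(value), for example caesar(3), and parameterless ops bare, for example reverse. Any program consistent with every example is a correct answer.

caesar(4) | drop(1) | reverse

Check, running the answer program on each example:
  "mzlgamcn" -> "qdpkeqgr" -> "dpkeqgr" -> "rgqekpd"
  "jdcqga" -> "nhguke" -> "hguke" -> "ekugh"
  "qfudic" -> "ujyhmg" -> "jyhmg" -> "gmhyj"
  "locjzj" -> "psgndn" -> "sgndn" -> "ndngs"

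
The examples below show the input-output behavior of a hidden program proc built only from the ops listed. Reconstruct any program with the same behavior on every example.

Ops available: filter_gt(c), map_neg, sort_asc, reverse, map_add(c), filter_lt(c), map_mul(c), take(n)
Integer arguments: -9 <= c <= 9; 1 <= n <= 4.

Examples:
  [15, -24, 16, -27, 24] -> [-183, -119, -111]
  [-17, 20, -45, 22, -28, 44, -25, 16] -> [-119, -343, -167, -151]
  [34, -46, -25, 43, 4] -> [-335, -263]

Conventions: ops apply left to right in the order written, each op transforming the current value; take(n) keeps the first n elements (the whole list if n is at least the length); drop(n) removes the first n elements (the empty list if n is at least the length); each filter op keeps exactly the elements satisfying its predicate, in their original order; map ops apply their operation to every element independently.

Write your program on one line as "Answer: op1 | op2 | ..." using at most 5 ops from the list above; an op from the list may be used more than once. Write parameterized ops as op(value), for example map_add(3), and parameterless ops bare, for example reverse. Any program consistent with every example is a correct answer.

filter_gt(5) | reverse | map_neg | map_mul(8) | map_add(9)

Check, running the answer program on each example:
  [15, -24, 16, -27, 24] -> [15, 16, 24] -> [24, 16, 15] -> [-24, -16, -15] -> [-192, -128, -120] -> [-183, -119, -111]
  [-17, 20, -45, 22, -28, 44, -25, 16] -> [20, 22, 44, 16] -> [16, 44, 22, 20] -> [-16, -44, -22, -20] -> [-128, -352, -176, -160] -> [-119, -343, -167, -151]
  [34, -46, -25, 43, 4] -> [34, 43] -> [43, 34] -> [-43, -34] -> [-344, -272] -> [-335, -263]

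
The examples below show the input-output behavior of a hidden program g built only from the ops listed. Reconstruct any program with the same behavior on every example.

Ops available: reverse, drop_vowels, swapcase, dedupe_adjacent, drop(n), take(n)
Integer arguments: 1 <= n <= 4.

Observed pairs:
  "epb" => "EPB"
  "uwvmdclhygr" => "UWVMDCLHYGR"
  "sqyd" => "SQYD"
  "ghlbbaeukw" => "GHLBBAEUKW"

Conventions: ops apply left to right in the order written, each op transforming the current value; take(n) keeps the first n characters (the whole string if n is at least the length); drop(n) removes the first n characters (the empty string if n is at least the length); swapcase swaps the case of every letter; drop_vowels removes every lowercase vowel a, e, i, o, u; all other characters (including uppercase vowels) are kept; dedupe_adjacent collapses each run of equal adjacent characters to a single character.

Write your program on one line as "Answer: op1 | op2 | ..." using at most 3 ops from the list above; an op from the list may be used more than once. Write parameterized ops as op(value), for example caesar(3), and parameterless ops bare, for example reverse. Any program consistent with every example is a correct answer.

reverse | swapcase | reverse

Check, running the answer program on each example:
  "epb" -> "bpe" -> "BPE" -> "EPB"
  "uwvmdclhygr" -> "rgyhlcdmvwu" -> "RGYHLCDMVWU" -> "UWVMDCLHYGR"
  "sqyd" -> "dyqs" -> "DYQS" -> "SQYD"
  "ghlbbaeukw" -> "wkueabblhg" -> "WKUEABBLHG" -> "GHLBBAEUKW"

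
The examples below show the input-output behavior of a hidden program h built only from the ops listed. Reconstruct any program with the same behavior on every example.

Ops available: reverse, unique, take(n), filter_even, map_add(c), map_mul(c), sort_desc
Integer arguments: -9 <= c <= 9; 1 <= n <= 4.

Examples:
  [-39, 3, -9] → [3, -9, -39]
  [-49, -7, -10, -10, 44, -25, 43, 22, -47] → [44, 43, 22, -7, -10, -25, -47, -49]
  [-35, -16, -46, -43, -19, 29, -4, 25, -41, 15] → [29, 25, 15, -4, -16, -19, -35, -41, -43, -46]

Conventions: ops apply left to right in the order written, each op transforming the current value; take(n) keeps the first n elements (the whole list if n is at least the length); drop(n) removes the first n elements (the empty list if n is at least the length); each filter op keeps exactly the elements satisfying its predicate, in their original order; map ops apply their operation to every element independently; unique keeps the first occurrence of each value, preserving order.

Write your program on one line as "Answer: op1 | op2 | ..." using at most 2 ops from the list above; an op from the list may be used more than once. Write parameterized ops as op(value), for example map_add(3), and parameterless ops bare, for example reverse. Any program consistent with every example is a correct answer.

sort_desc | unique

Check, running the answer program on each example:
  [-39, 3, -9] -> [3, -9, -39] -> [3, -9, -39]
  [-49, -7, -10, -10, 44, -25, 43, 22, -47] -> [44, 43, 22, -7, -10, -10, -25, -47, -49] -> [44, 43, 22, -7, -10, -25, -47, -49]
  [-35, -16, -46, -43, -19, 29, -4, 25, -41, 15] -> [29, 25, 15, -4, -16, -19, -35, -41, -43, -46] -> [29, 25, 15, -4, -16, -19, -35, -41, -43, -46]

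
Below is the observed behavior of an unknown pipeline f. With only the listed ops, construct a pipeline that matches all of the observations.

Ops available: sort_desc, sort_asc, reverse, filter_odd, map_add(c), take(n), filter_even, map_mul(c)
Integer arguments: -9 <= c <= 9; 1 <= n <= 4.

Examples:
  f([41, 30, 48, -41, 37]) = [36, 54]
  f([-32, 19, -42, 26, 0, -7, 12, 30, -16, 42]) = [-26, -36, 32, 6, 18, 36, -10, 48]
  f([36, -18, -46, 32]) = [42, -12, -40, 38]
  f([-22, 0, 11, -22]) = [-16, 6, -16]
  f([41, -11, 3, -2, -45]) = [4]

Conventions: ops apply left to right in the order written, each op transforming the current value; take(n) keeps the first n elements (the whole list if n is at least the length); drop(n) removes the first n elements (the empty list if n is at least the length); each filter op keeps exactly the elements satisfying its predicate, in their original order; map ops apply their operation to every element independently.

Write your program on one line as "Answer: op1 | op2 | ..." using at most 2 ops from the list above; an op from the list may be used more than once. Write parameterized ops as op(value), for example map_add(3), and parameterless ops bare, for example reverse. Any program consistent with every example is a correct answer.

map_add(6) | filter_even

Check, running the answer program on each example:
  [41, 30, 48, -41, 37] -> [47, 36, 54, -35, 43] -> [36, 54]
  [-32, 19, -42, 26, 0, -7, 12, 30, -16, 42] -> [-26, 25, -36, 32, 6, -1, 18, 36, -10, 48] -> [-26, -36, 32, 6, 18, 36, -10, 48]
  [36, -18, -46, 32] -> [42, -12, -40, 38] -> [42, -12, -40, 38]
  [-22, 0, 11, -22] -> [-16, 6, 17, -16] -> [-16, 6, -16]
  [41, -11, 3, -2, -45] -> [47, -5, 9, 4, -39] -> [4]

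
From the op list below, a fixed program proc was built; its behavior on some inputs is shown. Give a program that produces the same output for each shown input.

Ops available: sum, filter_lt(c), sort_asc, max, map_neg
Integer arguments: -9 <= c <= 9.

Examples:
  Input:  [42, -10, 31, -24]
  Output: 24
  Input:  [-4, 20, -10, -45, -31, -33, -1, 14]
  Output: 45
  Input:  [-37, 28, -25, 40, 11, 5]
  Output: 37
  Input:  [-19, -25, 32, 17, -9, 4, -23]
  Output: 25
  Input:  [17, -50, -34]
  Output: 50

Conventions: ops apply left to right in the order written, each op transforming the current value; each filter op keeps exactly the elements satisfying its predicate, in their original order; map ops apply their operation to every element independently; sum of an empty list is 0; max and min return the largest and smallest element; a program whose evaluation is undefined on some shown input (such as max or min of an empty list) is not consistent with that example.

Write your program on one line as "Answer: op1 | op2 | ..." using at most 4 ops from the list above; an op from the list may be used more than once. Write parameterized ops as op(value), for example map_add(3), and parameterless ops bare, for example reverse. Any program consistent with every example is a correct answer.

sort_asc | map_neg | max

Check, running the answer program on each example:
  [42, -10, 31, -24] -> [-24, -10, 31, 42] -> [24, 10, -31, -42] -> 24
  [-4, 20, -10, -45, -31, -33, -1, 14] -> [-45, -33, -31, -10, -4, -1, 14, 20] -> [45, 33, 31, 10, 4, 1, -14, -20] -> 45
  [-37, 28, -25, 40, 11, 5] -> [-37, -25, 5, 11, 28, 40] -> [37, 25, -5, -11, -28, -40] -> 37
  [-19, -25, 32, 17, -9, 4, -23] -> [-25, -23, -19, -9, 4, 17, 32] -> [25, 23, 19, 9, -4, -17, -32] -> 25
  [17, -50, -34] -> [-50, -34, 17] -> [50, 34, -17] -> 50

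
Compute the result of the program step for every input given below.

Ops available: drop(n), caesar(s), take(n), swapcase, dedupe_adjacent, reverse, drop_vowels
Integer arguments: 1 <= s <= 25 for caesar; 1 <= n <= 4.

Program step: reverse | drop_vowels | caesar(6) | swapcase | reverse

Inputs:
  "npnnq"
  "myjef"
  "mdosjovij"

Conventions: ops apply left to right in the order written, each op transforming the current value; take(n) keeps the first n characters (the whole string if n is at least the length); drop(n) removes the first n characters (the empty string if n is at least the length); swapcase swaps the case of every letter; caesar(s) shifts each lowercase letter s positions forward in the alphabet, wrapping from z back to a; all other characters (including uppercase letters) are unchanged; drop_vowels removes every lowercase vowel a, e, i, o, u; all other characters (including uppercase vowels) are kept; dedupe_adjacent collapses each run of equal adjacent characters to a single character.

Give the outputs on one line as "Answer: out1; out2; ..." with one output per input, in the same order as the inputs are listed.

Execution, op by op:
  "npnnq" -> "qnnpn" -> "qnnpn" -> "wttvt" -> "WTTVT" -> "TVTTW"
  "myjef" -> "fejym" -> "fjym" -> "lpes" -> "LPES" -> "SEPL"
  "mdosjovij" -> "jivojsodm" -> "jvjsdm" -> "pbpyjs" -> "PBPYJS" -> "SJYPBP"

"TVTTW"; "SEPL"; "SJYPBP"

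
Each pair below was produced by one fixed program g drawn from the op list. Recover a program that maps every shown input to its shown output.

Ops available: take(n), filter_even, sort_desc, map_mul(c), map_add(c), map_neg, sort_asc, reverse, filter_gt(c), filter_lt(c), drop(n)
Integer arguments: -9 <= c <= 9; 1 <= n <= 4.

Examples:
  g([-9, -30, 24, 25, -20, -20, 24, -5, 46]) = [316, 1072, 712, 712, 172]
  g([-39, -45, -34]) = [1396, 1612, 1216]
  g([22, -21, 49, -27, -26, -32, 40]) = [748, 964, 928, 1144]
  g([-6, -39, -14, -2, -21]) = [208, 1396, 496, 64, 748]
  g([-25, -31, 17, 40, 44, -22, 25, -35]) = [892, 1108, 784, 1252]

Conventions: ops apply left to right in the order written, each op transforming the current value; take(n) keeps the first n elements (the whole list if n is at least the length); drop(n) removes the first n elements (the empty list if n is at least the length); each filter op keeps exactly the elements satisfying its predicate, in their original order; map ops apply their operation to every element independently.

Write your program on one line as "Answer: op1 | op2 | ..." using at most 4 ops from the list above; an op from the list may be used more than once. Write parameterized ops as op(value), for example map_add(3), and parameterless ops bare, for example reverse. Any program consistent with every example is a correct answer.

filter_lt(-1) | map_mul(-6) | map_mul(6) | map_add(-8)

Check, running the answer program on each example:
  [-9, -30, 24, 25, -20, -20, 24, -5, 46] -> [-9, -30, -20, -20, -5] -> [54, 180, 120, 120, 30] -> [324, 1080, 720, 720, 180] -> [316, 1072, 712, 712, 172]
  [-39, -45, -34] -> [-39, -45, -34] -> [234, 270, 204] -> [1404, 1620, 1224] -> [1396, 1612, 1216]
  [22, -21, 49, -27, -26, -32, 40] -> [-21, -27, -26, -32] -> [126, 162, 156, 192] -> [756, 972, 936, 1152] -> [748, 964, 928, 1144]
  [-6, -39, -14, -2, -21] -> [-6, -39, -14, -2, -21] -> [36, 234, 84, 12, 126] -> [216, 1404, 504, 72, 756] -> [208, 1396, 496, 64, 748]
  [-25, -31, 17, 40, 44, -22, 25, -35] -> [-25, -31, -22, -35] -> [150, 186, 132, 210] -> [900, 1116, 792, 1260] -> [892, 1108, 784, 1252]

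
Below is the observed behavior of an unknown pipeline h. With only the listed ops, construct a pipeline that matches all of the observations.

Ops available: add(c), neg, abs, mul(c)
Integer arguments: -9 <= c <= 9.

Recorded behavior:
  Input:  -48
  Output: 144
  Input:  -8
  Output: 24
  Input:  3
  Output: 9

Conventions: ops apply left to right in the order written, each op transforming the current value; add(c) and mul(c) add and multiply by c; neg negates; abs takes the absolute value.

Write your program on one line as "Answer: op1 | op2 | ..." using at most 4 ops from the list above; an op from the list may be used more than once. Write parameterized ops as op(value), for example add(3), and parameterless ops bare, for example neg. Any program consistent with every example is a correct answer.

neg | mul(-3) | abs

Check, running the answer program on each example:
  -48 -> 48 -> -144 -> 144
  -8 -> 8 -> -24 -> 24
  3 -> -3 -> 9 -> 9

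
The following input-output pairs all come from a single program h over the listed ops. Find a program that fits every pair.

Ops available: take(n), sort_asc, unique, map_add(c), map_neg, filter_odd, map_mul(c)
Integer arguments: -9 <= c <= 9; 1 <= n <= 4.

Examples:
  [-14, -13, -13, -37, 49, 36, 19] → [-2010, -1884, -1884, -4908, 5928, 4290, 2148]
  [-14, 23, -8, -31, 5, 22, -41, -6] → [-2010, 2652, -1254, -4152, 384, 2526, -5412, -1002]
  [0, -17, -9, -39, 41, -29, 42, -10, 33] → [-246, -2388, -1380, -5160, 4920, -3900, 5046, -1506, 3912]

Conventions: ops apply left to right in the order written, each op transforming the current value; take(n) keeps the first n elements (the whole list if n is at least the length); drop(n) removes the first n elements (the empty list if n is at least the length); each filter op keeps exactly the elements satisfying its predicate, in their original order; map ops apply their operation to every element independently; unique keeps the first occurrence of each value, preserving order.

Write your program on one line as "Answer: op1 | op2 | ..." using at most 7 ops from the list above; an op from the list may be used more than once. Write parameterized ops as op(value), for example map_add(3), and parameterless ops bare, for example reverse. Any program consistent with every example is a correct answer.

map_add(-2) | map_mul(9) | map_mul(7) | map_add(-6) | map_add(9) | map_mul(2)

Check, running the answer program on each example:
  [-14, -13, -13, -37, 49, 36, 19] -> [-16, -15, -15, -39, 47, 34, 17] -> [-144, -135, -135, -351, 423, 306, 153] -> [-1008, -945, -945, -2457, 2961, 2142, 1071] -> [-1014, -951, -951, -2463, 2955, 2136, 1065] -> [-1005, -942, -942, -2454, 2964, 2145, 1074] -> [-2010, -1884, -1884, -4908, 5928, 4290, 2148]
  [-14, 23, -8, -31, 5, 22, -41, -6] -> [-16, 21, -10, -33, 3, 20, -43, -8] -> [-144, 189, -90, -297, 27, 180, -387, -72] -> [-1008, 1323, -630, -2079, 189, 1260, -2709, -504] -> [-1014, 1317, -636, -2085, 183, 1254, -2715, -510] -> [-1005, 1326, -627, -2076, 192, 1263, -2706, -501] -> [-2010, 2652, -1254, -4152, 384, 2526, -5412, -1002]
  [0, -17, -9, -39, 41, -29, 42, -10, 33] -> [-2, -19, -11, -41, 39, -31, 40, -12, 31] -> [-18, -171, -99, -369, 351, -279, 360, -108, 279] -> [-126, -1197, -693, -2583, 2457, -1953, 2520, -756, 1953] -> [-132, -1203, -699, -2589, 2451, -1959, 2514, -762, 1947] -> [-123, -1194, -690, -2580, 2460, -1950, 2523, -753, 1956] -> [-246, -2388, -1380, -5160, 4920, -3900, 5046, -1506, 3912]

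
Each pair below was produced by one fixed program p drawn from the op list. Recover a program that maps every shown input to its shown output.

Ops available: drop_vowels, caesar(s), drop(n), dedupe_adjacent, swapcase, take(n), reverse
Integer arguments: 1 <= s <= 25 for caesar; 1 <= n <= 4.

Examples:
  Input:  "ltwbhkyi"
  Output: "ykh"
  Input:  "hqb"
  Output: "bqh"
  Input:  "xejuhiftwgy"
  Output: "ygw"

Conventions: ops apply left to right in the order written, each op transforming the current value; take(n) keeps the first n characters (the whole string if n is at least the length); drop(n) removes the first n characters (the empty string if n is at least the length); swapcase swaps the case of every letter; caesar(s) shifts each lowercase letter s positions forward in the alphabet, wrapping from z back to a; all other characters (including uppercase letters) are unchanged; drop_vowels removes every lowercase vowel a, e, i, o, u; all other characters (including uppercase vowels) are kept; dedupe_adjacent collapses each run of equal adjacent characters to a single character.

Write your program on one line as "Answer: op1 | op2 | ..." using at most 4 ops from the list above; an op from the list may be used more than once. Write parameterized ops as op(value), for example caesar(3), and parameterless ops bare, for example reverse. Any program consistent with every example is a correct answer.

drop_vowels | reverse | take(3)

Check, running the answer program on each example:
  "ltwbhkyi" -> "ltwbhky" -> "ykhbwtl" -> "ykh"
  "hqb" -> "hqb" -> "bqh" -> "bqh"
  "xejuhiftwgy" -> "xjhftwgy" -> "ygwtfhjx" -> "ygw"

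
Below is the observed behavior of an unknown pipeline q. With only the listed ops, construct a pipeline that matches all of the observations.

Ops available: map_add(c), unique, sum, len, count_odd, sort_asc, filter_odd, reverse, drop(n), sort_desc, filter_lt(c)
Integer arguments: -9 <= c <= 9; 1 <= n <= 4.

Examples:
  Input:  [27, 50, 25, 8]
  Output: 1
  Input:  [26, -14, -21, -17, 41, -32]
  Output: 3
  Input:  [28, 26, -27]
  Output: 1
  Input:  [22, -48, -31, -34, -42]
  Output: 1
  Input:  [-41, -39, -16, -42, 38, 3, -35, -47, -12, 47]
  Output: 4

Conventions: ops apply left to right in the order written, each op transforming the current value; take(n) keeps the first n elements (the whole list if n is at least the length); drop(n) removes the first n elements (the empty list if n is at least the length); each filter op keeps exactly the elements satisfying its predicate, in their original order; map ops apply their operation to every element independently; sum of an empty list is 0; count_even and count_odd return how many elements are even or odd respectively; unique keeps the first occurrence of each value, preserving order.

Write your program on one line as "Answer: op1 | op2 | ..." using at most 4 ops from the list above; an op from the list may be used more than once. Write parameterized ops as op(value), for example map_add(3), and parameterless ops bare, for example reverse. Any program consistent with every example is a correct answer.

drop(2) | sort_asc | count_odd

Check, running the answer program on each example:
  [27, 50, 25, 8] -> [25, 8] -> [8, 25] -> 1
  [26, -14, -21, -17, 41, -32] -> [-21, -17, 41, -32] -> [-32, -21, -17, 41] -> 3
  [28, 26, -27] -> [-27] -> [-27] -> 1
  [22, -48, -31, -34, -42] -> [-31, -34, -42] -> [-42, -34, -31] -> 1
  [-41, -39, -16, -42, 38, 3, -35, -47, -12, 47] -> [-16, -42, 38, 3, -35, -47, -12, 47] -> [-47, -42, -35, -16, -12, 3, 38, 47] -> 4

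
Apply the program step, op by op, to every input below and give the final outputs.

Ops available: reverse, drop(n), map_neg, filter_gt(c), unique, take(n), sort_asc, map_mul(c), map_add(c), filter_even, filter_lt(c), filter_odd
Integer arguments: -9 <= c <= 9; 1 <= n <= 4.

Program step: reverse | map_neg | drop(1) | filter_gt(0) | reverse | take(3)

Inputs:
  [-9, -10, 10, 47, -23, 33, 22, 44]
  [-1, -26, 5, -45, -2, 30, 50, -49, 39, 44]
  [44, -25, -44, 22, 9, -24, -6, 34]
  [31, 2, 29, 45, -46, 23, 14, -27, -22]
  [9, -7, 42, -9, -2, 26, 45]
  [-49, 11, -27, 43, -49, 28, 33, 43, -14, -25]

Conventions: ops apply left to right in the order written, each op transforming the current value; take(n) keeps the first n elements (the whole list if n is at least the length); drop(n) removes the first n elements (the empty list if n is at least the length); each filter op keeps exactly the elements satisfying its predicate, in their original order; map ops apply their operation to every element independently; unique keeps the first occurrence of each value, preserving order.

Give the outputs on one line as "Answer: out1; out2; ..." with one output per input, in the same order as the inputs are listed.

Execution, op by op:
  [-9, -10, 10, 47, -23, 33, 22, 44] -> [44, 22, 33, -23, 47, 10, -10, -9] -> [-44, -22, -33, 23, -47, -10, 10, 9] -> [-22, -33, 23, -47, -10, 10, 9] -> [23, 10, 9] -> [9, 10, 23] -> [9, 10, 23]
  [-1, -26, 5, -45, -2, 30, 50, -49, 39, 44] -> [44, 39, -49, 50, 30, -2, -45, 5, -26, -1] -> [-44, -39, 49, -50, -30, 2, 45, -5, 26, 1] -> [-39, 49, -50, -30, 2, 45, -5, 26, 1] -> [49, 2, 45, 26, 1] -> [1, 26, 45, 2, 49] -> [1, 26, 45]
  [44, -25, -44, 22, 9, -24, -6, 34] -> [34, -6, -24, 9, 22, -44, -25, 44] -> [-34, 6, 24, -9, -22, 44, 25, -44] -> [6, 24, -9, -22, 44, 25, -44] -> [6, 24, 44, 25] -> [25, 44, 24, 6] -> [25, 44, 24]
  [31, 2, 29, 45, -46, 23, 14, -27, -22] -> [-22, -27, 14, 23, -46, 45, 29, 2, 31] -> [22, 27, -14, -23, 46, -45, -29, -2, -31] -> [27, -14, -23, 46, -45, -29, -2, -31] -> [27, 46] -> [46, 27] -> [46, 27]
  [9, -7, 42, -9, -2, 26, 45] -> [45, 26, -2, -9, 42, -7, 9] -> [-45, -26, 2, 9, -42, 7, -9] -> [-26, 2, 9, -42, 7, -9] -> [2, 9, 7] -> [7, 9, 2] -> [7, 9, 2]
  [-49, 11, -27, 43, -49, 28, 33, 43, -14, -25] -> [-25, -14, 43, 33, 28, -49, 43, -27, 11, -49] -> [25, 14, -43, -33, -28, 49, -43, 27, -11, 49] -> [14, -43, -33, -28, 49, -43, 27, -11, 49] -> [14, 49, 27, 49] -> [49, 27, 49, 14] -> [49, 27, 49]

[9, 10, 23]; [1, 26, 45]; [25, 44, 24]; [46, 27]; [7, 9, 2]; [49, 27, 49]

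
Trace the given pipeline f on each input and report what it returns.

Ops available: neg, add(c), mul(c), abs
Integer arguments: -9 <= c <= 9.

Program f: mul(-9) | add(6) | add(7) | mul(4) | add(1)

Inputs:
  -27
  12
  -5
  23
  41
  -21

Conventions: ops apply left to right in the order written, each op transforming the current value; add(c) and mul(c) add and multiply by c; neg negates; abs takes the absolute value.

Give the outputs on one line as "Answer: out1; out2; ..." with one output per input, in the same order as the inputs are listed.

1025; -379; 233; -775; -1423; 809

Execution, op by op:
  -27 -> 243 -> 249 -> 256 -> 1024 -> 1025
  12 -> -108 -> -102 -> -95 -> -380 -> -379
  -5 -> 45 -> 51 -> 58 -> 232 -> 233
  23 -> -207 -> -201 -> -194 -> -776 -> -775
  41 -> -369 -> -363 -> -356 -> -1424 -> -1423
  -21 -> 189 -> 195 -> 202 -> 808 -> 809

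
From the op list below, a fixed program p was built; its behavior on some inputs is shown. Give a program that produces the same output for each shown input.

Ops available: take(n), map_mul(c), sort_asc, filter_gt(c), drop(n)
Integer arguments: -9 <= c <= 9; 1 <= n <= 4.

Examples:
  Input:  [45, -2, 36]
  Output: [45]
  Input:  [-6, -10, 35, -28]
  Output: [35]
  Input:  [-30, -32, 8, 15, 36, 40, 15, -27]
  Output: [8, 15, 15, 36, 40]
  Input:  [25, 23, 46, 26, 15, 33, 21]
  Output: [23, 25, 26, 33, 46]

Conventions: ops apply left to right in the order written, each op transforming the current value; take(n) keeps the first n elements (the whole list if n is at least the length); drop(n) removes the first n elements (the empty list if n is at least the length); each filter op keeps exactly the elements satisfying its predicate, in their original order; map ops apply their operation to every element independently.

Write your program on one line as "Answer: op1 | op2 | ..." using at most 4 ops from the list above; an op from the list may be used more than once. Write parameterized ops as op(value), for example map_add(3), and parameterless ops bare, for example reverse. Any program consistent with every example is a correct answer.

sort_asc | drop(2) | filter_gt(1)

Check, running the answer program on each example:
  [45, -2, 36] -> [-2, 36, 45] -> [45] -> [45]
  [-6, -10, 35, -28] -> [-28, -10, -6, 35] -> [-6, 35] -> [35]
  [-30, -32, 8, 15, 36, 40, 15, -27] -> [-32, -30, -27, 8, 15, 15, 36, 40] -> [-27, 8, 15, 15, 36, 40] -> [8, 15, 15, 36, 40]
  [25, 23, 46, 26, 15, 33, 21] -> [15, 21, 23, 25, 26, 33, 46] -> [23, 25, 26, 33, 46] -> [23, 25, 26, 33, 46]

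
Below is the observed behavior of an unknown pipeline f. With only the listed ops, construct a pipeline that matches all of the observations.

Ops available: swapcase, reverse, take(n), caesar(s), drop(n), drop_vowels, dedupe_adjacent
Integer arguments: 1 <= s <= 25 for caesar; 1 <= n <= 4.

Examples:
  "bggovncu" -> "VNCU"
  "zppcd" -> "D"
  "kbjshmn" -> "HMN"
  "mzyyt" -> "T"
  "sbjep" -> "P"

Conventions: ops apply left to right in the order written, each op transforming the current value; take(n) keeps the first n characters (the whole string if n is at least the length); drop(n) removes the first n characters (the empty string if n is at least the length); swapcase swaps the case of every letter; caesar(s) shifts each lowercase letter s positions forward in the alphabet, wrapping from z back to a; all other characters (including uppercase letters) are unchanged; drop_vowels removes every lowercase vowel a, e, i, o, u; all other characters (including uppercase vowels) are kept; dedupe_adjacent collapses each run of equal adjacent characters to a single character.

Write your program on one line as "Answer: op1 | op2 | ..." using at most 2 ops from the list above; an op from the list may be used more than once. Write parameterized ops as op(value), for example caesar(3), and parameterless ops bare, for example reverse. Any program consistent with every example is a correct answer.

swapcase | drop(4)

Check, running the answer program on each example:
  "bggovncu" -> "BGGOVNCU" -> "VNCU"
  "zppcd" -> "ZPPCD" -> "D"
  "kbjshmn" -> "KBJSHMN" -> "HMN"
  "mzyyt" -> "MZYYT" -> "T"
  "sbjep" -> "SBJEP" -> "P"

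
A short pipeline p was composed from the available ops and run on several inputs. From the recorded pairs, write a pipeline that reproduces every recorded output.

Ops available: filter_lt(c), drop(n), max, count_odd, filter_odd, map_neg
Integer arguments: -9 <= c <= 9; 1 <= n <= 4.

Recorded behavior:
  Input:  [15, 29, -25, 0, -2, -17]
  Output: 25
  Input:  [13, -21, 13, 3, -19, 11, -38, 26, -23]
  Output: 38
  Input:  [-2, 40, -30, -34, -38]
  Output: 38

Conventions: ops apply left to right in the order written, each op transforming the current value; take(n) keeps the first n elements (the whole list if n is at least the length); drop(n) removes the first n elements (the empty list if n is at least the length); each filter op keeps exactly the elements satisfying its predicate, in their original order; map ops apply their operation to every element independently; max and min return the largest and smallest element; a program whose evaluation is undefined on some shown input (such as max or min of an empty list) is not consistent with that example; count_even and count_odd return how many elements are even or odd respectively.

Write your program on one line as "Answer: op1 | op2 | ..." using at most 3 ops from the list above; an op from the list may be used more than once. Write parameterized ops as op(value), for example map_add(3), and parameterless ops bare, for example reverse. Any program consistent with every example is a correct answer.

map_neg | max

Check, running the answer program on each example:
  [15, 29, -25, 0, -2, -17] -> [-15, -29, 25, 0, 2, 17] -> 25
  [13, -21, 13, 3, -19, 11, -38, 26, -23] -> [-13, 21, -13, -3, 19, -11, 38, -26, 23] -> 38
  [-2, 40, -30, -34, -38] -> [2, -40, 30, 34, 38] -> 38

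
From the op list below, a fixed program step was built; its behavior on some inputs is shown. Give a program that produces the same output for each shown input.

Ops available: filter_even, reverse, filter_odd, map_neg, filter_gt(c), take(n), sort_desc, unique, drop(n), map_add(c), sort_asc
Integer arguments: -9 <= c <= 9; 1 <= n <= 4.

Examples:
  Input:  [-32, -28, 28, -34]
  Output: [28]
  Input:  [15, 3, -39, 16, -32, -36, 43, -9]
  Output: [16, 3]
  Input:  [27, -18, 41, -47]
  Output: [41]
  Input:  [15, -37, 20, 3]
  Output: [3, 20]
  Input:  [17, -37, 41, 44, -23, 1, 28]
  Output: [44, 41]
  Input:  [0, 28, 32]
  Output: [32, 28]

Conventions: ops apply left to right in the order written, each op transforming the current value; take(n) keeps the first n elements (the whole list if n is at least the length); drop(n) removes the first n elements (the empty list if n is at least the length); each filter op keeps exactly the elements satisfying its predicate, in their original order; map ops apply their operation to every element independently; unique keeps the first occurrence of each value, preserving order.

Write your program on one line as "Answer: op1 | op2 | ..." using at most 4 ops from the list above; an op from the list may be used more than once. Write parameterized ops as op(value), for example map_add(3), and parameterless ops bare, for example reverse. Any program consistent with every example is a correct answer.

drop(1) | take(4) | filter_gt(-6) | reverse

Check, running the answer program on each example:
  [-32, -28, 28, -34] -> [-28, 28, -34] -> [-28, 28, -34] -> [28] -> [28]
  [15, 3, -39, 16, -32, -36, 43, -9] -> [3, -39, 16, -32, -36, 43, -9] -> [3, -39, 16, -32] -> [3, 16] -> [16, 3]
  [27, -18, 41, -47] -> [-18, 41, -47] -> [-18, 41, -47] -> [41] -> [41]
  [15, -37, 20, 3] -> [-37, 20, 3] -> [-37, 20, 3] -> [20, 3] -> [3, 20]
  [17, -37, 41, 44, -23, 1, 28] -> [-37, 41, 44, -23, 1, 28] -> [-37, 41, 44, -23] -> [41, 44] -> [44, 41]
  [0, 28, 32] -> [28, 32] -> [28, 32] -> [28, 32] -> [32, 28]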